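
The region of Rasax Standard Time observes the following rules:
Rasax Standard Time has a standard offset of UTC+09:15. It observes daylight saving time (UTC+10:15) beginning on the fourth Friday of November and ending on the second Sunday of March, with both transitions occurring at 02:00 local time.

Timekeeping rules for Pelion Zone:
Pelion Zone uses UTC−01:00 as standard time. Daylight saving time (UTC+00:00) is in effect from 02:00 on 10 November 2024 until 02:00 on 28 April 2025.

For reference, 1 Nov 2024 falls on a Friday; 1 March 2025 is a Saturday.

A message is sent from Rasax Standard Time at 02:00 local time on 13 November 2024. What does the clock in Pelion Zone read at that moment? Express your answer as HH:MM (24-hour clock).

1 November 2024 is a Friday, so the first Friday is November 1 and the fourth is November 22.
1 March 2025 is a Saturday, so the first Sunday is March 2 and the second is March 9.
Daylight saving runs 22 November 2024 – 9 March 2025; 13 November 2024 is outside that window, so Rasax Standard Time is on standard time at UTC+09:15.
02:00 Rasax Standard Time − 9h15m = 16:45 UTC (rolling into the previous day, 12 November 2024).
At the standard offset (UTC−01:00), 16:45 UTC − 1h = 15:45 Pelion Zone standard time.
The standard-time date in Pelion Zone, 12 November 2024, lies within the daylight-saving period (10 November 2024 – 28 April 2025), so Pelion Zone is on daylight time, UTC+00:00.
16:45 UTC + 0h = 16:45 Pelion Zone.

16:45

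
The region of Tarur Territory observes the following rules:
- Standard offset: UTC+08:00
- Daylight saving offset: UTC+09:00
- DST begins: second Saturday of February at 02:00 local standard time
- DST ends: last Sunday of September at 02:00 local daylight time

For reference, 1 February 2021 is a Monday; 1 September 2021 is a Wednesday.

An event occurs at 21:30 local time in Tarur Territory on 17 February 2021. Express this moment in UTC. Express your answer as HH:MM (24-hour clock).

12:30

1 February 2021 is a Monday, so the first Saturday is February 6 and the second is February 13.
1 September 2021 is a Wednesday, so Sundays fall on 5, 12, 19, 26; the last is September 26.
17 February 2021 falls between 13 February and 26 September, so daylight saving is in effect and Tarur Territory is at UTC+09:00.
21:30 local − 9h = 12:30 UTC.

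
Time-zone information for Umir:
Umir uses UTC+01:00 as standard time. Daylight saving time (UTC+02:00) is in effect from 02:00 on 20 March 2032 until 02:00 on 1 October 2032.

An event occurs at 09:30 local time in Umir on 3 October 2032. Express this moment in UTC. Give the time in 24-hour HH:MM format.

08:30

3 October 2032 does not fall between 20 March and 1 October, so daylight saving is not in effect and Umir is at UTC+01:00.
09:30 local − 1h = 08:30 UTC.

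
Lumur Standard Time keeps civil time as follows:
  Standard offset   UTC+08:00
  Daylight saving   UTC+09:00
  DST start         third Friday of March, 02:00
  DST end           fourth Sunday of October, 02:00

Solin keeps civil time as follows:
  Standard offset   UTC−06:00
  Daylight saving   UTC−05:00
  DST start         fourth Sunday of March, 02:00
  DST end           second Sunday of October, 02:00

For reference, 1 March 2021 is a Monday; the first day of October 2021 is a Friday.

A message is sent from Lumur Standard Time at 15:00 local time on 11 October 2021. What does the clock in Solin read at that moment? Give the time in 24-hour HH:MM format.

1 March 2021 is a Monday, so the first Friday is March 5 and the third is March 19.
1 October 2021 is a Friday, so the first Sunday is October 3 and the fourth is October 24.
11 October 2021 falls between 19 March and 24 October, so daylight saving is in effect and Lumur Standard Time is at UTC+09:00.
15:00 Lumur Standard Time − 9h = 06:00 UTC.
1 March 2021 is a Monday, so the first Sunday is March 7 and the fourth is March 28.
1 October 2021 is a Friday, so the first Sunday is October 3 and the second is October 10.
At the standard offset (UTC−06:00), 06:00 UTC − 6h = 00:00 Solin standard time.
Daylight saving runs 28 March – 10 October; the standard-time date in Solin, 11 October 2021, is outside that window, so Solin is on standard time at UTC−06:00.
06:00 UTC − 6h = 00:00 Solin.

00:00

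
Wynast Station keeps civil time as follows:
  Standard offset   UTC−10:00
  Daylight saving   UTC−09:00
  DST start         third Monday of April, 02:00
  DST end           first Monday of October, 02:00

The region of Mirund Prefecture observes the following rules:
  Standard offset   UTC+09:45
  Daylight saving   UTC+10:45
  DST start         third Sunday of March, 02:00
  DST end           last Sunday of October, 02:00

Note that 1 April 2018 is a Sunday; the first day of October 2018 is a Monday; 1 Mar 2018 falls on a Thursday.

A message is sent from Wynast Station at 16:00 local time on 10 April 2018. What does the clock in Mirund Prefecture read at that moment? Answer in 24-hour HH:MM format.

12:45

1 April 2018 is a Sunday, so the first Monday is April 2 and the third is April 16.
1 October 2018 is a Monday, so the first Monday is October 1.
10 April 2018 does not fall between 16 April and 1 October, so daylight saving is not in effect and Wynast Station is at UTC−10:00.
16:00 Wynast Station + 10h = 02:00 UTC (rolling into the next day, 11 April 2018).
1 March 2018 is a Thursday, so the first Sunday is March 4 and the third is March 18.
1 October 2018 is a Monday, so Sundays fall on 7, 14, 21, 28; the last is October 28.
At the standard offset (UTC+09:45), 02:00 UTC + 9h45m = 11:45 Mirund Prefecture standard time.
The standard-time date in Mirund Prefecture, 11 April 2018, lies within the daylight-saving period (18 March – 28 October), so Mirund Prefecture is on daylight time, UTC+10:45.
02:00 UTC + 10h45m = 12:45 Mirund Prefecture.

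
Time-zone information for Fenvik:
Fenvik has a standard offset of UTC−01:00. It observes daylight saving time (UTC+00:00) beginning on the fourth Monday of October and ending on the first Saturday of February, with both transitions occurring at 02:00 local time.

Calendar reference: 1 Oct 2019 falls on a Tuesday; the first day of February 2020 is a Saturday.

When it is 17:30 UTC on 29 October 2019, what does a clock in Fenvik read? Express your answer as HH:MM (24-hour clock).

17:30

1 October 2019 is a Tuesday, so the first Monday is October 7 and the fourth is October 28.
1 February 2020 is a Saturday, so the first Saturday is February 1.
At the standard offset (UTC−01:00), 17:30 UTC − 1h = 16:30 Fenvik standard time.
The standard-time date in Fenvik, 29 October 2019, lies within the daylight-saving period (28 October 2019 – 1 February 2020), so Fenvik is on daylight time, UTC+00:00.
17:30 UTC + 0h = 17:30 local.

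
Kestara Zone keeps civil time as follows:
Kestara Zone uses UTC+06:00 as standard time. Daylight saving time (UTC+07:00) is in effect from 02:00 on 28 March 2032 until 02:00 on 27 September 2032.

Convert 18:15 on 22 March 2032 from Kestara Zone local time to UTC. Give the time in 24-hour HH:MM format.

22 March 2032 is outside the daylight-saving period (28 March – 27 September), so Kestara Zone is on standard time, UTC+06:00.
18:15 local − 6h = 12:15 UTC.

12:15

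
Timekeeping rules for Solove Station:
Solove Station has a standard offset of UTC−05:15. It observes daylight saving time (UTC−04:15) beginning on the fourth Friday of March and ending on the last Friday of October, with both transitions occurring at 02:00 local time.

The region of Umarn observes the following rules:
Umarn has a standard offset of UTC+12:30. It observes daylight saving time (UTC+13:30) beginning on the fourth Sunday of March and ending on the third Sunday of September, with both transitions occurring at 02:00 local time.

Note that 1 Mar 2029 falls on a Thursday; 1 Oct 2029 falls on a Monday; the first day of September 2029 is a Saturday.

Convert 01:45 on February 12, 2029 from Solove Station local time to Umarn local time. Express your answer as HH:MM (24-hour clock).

19:30

1 March 2029 is a Thursday, so the first Friday is March 2 and the fourth is March 23.
1 October 2029 is a Monday, so Fridays fall on 5, 12, 19, 26; the last is October 26.
February 12, 2029 is outside the daylight-saving period (23 March – 26 October), so Solove Station is on standard time, UTC−05:15.
01:45 Solove Station + 5h15m = 07:00 UTC.
1 March 2029 is a Thursday, so the first Sunday is March 4 and the fourth is March 25.
1 September 2029 is a Saturday, so the first Sunday is September 2 and the third is September 16.
At the standard offset (UTC+12:30), 07:00 UTC + 12h30m = 19:30 Umarn standard time.
The standard-time date in Umarn, February 12, 2029, does not fall between 25 March and 16 September, so daylight saving is not in effect and Umarn is at UTC+12:30.
07:00 UTC + 12h30m = 19:30 Umarn.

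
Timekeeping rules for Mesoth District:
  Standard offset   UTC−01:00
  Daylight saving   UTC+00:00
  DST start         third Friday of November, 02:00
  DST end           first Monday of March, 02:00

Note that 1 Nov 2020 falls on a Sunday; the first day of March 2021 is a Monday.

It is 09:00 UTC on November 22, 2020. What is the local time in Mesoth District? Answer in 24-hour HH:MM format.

1 November 2020 is a Sunday, so the first Friday is November 6 and the third is November 20.
1 March 2021 is a Monday, so the first Monday is March 1.
At the standard offset (UTC−01:00), 09:00 UTC − 1h = 08:00 Mesoth District standard time.
The standard-time date in Mesoth District, November 22, 2020, falls between 20 November 2020 and 1 March 2021, so daylight saving is in effect and Mesoth District is at UTC+00:00.
09:00 UTC + 0h = 09:00 local.

09:00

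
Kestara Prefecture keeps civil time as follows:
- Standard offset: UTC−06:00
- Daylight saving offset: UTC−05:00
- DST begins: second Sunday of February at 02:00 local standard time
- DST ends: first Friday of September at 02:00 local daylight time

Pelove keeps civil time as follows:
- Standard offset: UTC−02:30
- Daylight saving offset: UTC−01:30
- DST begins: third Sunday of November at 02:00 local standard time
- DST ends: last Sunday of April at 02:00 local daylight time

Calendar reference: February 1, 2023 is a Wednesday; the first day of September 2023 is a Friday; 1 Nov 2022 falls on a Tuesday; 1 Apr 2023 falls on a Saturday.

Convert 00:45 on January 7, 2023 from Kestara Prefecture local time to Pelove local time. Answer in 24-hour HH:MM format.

1 February 2023 is a Wednesday, so the first Sunday is February 5 and the second is February 12.
1 September 2023 is a Friday, so the first Friday is September 1.
January 7, 2023 does not fall between 12 February and 1 September, so daylight saving is not in effect and Kestara Prefecture is at UTC−06:00.
00:45 Kestara Prefecture + 6h = 06:45 UTC.
1 November 2022 is a Tuesday, so the first Sunday is November 6 and the third is November 20.
1 April 2023 is a Saturday, so Sundays fall on 2, 9, 16, 23, 30; the last is April 30.
At the standard offset (UTC−02:30), 06:45 UTC − 2h30m = 04:15 Pelove standard time.
The standard-time date in Pelove, January 7, 2023, falls between 20 November 2022 and 30 April 2023, so daylight saving is in effect and Pelove is at UTC−01:30.
06:45 UTC − 1h30m = 05:15 Pelove.

05:15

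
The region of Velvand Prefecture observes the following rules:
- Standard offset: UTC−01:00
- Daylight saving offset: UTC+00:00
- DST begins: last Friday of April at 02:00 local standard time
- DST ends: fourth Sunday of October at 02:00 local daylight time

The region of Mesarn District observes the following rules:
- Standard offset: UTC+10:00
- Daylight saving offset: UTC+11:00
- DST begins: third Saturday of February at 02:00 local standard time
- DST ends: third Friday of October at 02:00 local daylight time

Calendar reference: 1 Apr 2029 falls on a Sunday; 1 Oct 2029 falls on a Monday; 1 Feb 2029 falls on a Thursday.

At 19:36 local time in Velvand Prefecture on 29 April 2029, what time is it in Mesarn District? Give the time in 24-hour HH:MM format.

1 April 2029 is a Sunday, so Fridays fall on 6, 13, 20, 27; the last is April 27.
1 October 2029 is a Monday, so the first Sunday is October 7 and the fourth is October 28.
29 April 2029 lies within the daylight-saving period (27 April – 28 October), so Velvand Prefecture is on daylight time, UTC+00:00.
19:36 Velvand Prefecture − 0h = 19:36 UTC.
1 February 2029 is a Thursday, so the first Saturday is February 3 and the third is February 17.
1 October 2029 is a Monday, so the first Friday is October 5 and the third is October 19.
At the standard offset (UTC+10:00), 19:36 UTC + 10h = 05:36 Mesarn District standard time (rolling into the next day, 30 April 2029).
Daylight saving runs 17 February – 19 October; the standard-time date in Mesarn District, 30 April 2029, is inside that window, so Mesarn District is at UTC+11:00.
19:36 UTC + 11h = 06:36 Mesarn District (rolling into the next day, 30 April 2029).

06:36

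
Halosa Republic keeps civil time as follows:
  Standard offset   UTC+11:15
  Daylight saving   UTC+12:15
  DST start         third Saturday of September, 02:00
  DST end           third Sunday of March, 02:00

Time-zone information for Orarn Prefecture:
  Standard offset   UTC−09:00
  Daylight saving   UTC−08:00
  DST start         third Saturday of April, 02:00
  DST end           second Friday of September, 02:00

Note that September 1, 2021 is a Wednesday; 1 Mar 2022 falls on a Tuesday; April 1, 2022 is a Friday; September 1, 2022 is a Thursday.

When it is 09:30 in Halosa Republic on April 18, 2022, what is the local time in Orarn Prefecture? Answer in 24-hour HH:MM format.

14:15

1 September 2021 is a Wednesday, so the first Saturday is September 4 and the third is September 18.
1 March 2022 is a Tuesday, so the first Sunday is March 6 and the third is March 20.
April 18, 2022 is outside the daylight-saving period (18 September 2021 – 20 March 2022), so Halosa Republic is on standard time, UTC+11:15.
09:30 Halosa Republic − 11h15m = 22:15 UTC (rolling into the previous day, 17 April 2022).
1 April 2022 is a Friday, so the first Saturday is April 2 and the third is April 16.
1 September 2022 is a Thursday, so the first Friday is September 2 and the second is September 9.
At the standard offset (UTC−09:00), 22:15 UTC − 9h = 13:15 Orarn Prefecture standard time.
The standard-time date in Orarn Prefecture, April 17, 2022, falls between 16 April and 9 September, so daylight saving is in effect and Orarn Prefecture is at UTC−08:00.
22:15 UTC − 8h = 14:15 Orarn Prefecture.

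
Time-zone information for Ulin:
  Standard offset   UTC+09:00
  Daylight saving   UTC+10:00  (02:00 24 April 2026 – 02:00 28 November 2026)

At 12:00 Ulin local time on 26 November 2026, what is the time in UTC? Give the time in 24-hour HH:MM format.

02:00

26 November 2026 lies within the daylight-saving period (24 April – 28 November), so Ulin is on daylight time, UTC+10:00.
12:00 local − 10h = 02:00 UTC.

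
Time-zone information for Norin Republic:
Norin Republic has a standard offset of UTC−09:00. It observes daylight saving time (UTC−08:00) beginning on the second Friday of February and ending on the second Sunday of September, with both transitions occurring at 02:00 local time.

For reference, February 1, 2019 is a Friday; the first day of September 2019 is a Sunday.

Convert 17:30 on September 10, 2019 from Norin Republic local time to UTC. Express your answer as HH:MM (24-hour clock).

02:30

1 February 2019 is a Friday, so the first Friday is February 1 and the second is February 8.
1 September 2019 is a Sunday, so the first Sunday is September 1 and the second is September 8.
Daylight saving runs 8 February – 8 September; September 10, 2019 is outside that window, so Norin Republic is on standard time at UTC−09:00.
17:30 local + 9h = 02:30 UTC (rolling into the next day, 11 September 2019).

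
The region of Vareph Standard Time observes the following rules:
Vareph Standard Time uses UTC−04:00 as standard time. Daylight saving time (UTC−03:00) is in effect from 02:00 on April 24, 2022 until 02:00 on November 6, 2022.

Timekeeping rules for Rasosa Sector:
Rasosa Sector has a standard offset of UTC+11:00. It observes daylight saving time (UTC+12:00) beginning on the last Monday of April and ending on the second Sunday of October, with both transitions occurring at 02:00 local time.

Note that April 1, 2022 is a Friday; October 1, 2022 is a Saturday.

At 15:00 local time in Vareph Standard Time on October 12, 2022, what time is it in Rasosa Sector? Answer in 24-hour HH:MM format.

05:00

Daylight saving runs 24 April – 6 November; October 12, 2022 is inside that window, so Vareph Standard Time is at UTC−03:00.
15:00 Vareph Standard Time + 3h = 18:00 UTC.
1 April 2022 is a Friday, so Mondays fall on 4, 11, 18, 25; the last is April 25.
1 October 2022 is a Saturday, so the first Sunday is October 2 and the second is October 9.
At the standard offset (UTC+11:00), 18:00 UTC + 11h = 05:00 Rasosa Sector standard time (rolling into the next day, 13 October 2022).
The standard-time date in Rasosa Sector, October 13, 2022, does not fall between 25 April and 9 October, so daylight saving is not in effect and Rasosa Sector is at UTC+11:00.
18:00 UTC + 11h = 05:00 Rasosa Sector (rolling into the next day, 13 October 2022).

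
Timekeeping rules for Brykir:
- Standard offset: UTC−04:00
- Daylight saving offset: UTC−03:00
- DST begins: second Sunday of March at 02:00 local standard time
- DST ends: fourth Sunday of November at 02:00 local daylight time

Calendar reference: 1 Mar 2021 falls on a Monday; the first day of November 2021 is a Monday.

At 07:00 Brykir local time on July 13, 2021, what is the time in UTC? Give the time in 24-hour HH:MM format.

1 March 2021 is a Monday, so the first Sunday is March 7 and the second is March 14.
1 November 2021 is a Monday, so the first Sunday is November 7 and the fourth is November 28.
July 13, 2021 lies within the daylight-saving period (14 March – 28 November), so Brykir is on daylight time, UTC−03:00.
07:00 local + 3h = 10:00 UTC.

10:00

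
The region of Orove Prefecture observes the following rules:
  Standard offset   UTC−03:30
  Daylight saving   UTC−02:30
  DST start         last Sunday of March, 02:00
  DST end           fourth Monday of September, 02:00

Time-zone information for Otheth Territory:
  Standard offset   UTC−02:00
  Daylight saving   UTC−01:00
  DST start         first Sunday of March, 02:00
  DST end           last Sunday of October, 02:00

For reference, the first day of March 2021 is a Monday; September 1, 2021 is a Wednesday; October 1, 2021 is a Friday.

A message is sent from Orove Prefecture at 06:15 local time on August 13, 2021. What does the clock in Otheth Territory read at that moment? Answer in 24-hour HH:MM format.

07:45

1 March 2021 is a Monday, so Sundays fall on 7, 14, 21, 28; the last is March 28.
1 September 2021 is a Wednesday, so the first Monday is September 6 and the fourth is September 27.
Daylight saving runs 28 March – 27 September; August 13, 2021 is inside that window, so Orove Prefecture is at UTC−02:30.
06:15 Orove Prefecture + 2h30m = 08:45 UTC.
1 March 2021 is a Monday, so the first Sunday is March 7.
1 October 2021 is a Friday, so Sundays fall on 3, 10, 17, 24, 31; the last is October 31.
At the standard offset (UTC−02:00), 08:45 UTC − 2h = 06:45 Otheth Territory standard time.
The standard-time date in Otheth Territory, August 13, 2021, falls between 7 March and 31 October, so daylight saving is in effect and Otheth Territory is at UTC−01:00.
08:45 UTC − 1h = 07:45 Otheth Territory.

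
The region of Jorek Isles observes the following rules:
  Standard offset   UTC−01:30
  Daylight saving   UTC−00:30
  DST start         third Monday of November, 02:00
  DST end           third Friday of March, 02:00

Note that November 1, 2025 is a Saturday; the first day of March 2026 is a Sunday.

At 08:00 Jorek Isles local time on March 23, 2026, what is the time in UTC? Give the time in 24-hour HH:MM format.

09:30

1 November 2025 is a Saturday, so the first Monday is November 3 and the third is November 17.
1 March 2026 is a Sunday, so the first Friday is March 6 and the third is March 20.
March 23, 2026 does not fall between 17 November 2025 and 20 March 2026, so daylight saving is not in effect and Jorek Isles is at UTC−01:30.
08:00 local + 1h30m = 09:30 UTC.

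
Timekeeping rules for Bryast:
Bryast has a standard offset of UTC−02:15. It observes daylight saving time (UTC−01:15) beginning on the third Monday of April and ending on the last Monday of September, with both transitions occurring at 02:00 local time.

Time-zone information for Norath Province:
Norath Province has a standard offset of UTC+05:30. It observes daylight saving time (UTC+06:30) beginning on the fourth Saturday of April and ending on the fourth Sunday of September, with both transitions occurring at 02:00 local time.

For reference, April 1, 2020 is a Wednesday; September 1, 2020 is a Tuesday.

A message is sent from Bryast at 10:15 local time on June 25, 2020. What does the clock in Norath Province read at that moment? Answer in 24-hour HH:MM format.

18:00

1 April 2020 is a Wednesday, so the first Monday is April 6 and the third is April 20.
1 September 2020 is a Tuesday, so Mondays fall on 7, 14, 21, 28; the last is September 28.
June 25, 2020 lies within the daylight-saving period (20 April – 28 September), so Bryast is on daylight time, UTC−01:15.
10:15 Bryast + 1h15m = 11:30 UTC.
1 April 2020 is a Wednesday, so the first Saturday is April 4 and the fourth is April 25.
1 September 2020 is a Tuesday, so the first Sunday is September 6 and the fourth is September 27.
At the standard offset (UTC+05:30), 11:30 UTC + 5h30m = 17:00 Norath Province standard time.
The standard-time date in Norath Province, June 25, 2020, falls between 25 April and 27 September, so daylight saving is in effect and Norath Province is at UTC+06:30.
11:30 UTC + 6h30m = 18:00 Norath Province.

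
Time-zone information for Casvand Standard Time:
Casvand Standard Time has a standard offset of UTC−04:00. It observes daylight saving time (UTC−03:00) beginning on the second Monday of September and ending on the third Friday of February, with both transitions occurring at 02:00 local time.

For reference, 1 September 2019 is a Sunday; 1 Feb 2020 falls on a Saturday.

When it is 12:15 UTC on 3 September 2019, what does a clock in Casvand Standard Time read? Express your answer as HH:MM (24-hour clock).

08:15

1 September 2019 is a Sunday, so the first Monday is September 2 and the second is September 9.
1 February 2020 is a Saturday, so the first Friday is February 7 and the third is February 21.
At the standard offset (UTC−04:00), 12:15 UTC − 4h = 08:15 Casvand Standard Time standard time.
Daylight saving runs 9 September 2019 – 21 February 2020; the standard-time date in Casvand Standard Time, 3 September 2019, is outside that window, so Casvand Standard Time is on standard time at UTC−04:00.
12:15 UTC − 4h = 08:15 local.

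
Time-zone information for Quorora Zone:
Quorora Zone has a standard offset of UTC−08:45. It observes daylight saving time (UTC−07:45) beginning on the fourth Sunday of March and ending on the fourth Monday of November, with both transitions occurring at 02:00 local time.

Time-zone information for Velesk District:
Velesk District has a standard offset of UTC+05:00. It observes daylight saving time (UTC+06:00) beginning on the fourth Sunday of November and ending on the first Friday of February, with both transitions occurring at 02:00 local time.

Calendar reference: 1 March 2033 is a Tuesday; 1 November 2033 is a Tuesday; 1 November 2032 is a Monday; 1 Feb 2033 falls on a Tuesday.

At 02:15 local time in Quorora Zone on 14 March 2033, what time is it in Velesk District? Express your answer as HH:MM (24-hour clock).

16:00

1 March 2033 is a Tuesday, so the first Sunday is March 6 and the fourth is March 27.
1 November 2033 is a Tuesday, so the first Monday is November 7 and the fourth is November 28.
Daylight saving runs 27 March – 28 November; 14 March 2033 is outside that window, so Quorora Zone is on standard time at UTC−08:45.
02:15 Quorora Zone + 8h45m = 11:00 UTC.
1 November 2032 is a Monday, so the first Sunday is November 7 and the fourth is November 28.
1 February 2033 is a Tuesday, so the first Friday is February 4.
At the standard offset (UTC+05:00), 11:00 UTC + 5h = 16:00 Velesk District standard time.
The standard-time date in Velesk District, 14 March 2033, is outside the daylight-saving period (28 November 2032 – 4 February 2033), so Velesk District is on standard time, UTC+05:00.
11:00 UTC + 5h = 16:00 Velesk District.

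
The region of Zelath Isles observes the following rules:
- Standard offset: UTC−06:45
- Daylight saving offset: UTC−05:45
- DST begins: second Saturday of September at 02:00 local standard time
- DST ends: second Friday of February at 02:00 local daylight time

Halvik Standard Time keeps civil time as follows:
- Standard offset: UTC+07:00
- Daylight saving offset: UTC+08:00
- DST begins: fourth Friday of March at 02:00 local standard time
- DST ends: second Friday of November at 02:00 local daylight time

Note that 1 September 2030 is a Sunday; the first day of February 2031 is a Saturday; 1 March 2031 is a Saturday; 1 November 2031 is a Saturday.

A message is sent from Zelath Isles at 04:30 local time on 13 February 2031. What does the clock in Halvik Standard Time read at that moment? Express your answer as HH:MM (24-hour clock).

1 September 2030 is a Sunday, so the first Saturday is September 7 and the second is September 14.
1 February 2031 is a Saturday, so the first Friday is February 7 and the second is February 14.
13 February 2031 falls between 14 September 2030 and 14 February 2031, so daylight saving is in effect and Zelath Isles is at UTC−05:45.
04:30 Zelath Isles + 5h45m = 10:15 UTC.
1 March 2031 is a Saturday, so the first Friday is March 7 and the fourth is March 28.
1 November 2031 is a Saturday, so the first Friday is November 7 and the second is November 14.
At the standard offset (UTC+07:00), 10:15 UTC + 7h = 17:15 Halvik Standard Time standard time.
The standard-time date in Halvik Standard Time, 13 February 2031, does not fall between 28 March and 14 November, so daylight saving is not in effect and Halvik Standard Time is at UTC+07:00.
10:15 UTC + 7h = 17:15 Halvik Standard Time.

17:15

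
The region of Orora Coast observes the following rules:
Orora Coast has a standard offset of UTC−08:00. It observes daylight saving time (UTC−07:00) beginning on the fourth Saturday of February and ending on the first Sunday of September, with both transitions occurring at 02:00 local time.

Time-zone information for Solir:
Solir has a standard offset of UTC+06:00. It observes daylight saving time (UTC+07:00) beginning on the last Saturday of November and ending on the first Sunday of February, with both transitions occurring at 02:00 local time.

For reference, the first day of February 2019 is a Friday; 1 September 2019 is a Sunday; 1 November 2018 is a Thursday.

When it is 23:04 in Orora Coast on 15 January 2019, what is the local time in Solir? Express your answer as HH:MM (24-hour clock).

1 February 2019 is a Friday, so the first Saturday is February 2 and the fourth is February 23.
1 September 2019 is a Sunday, so the first Sunday is September 1.
Daylight saving runs 23 February – 1 September; 15 January 2019 is outside that window, so Orora Coast is on standard time at UTC−08:00.
23:04 Orora Coast + 8h = 07:04 UTC (rolling into the next day, 16 January 2019).
1 November 2018 is a Thursday, so Saturdays fall on 3, 10, 17, 24; the last is November 24.
1 February 2019 is a Friday, so the first Sunday is February 3.
At the standard offset (UTC+06:00), 07:04 UTC + 6h = 13:04 Solir standard time.
The standard-time date in Solir, 16 January 2019, falls between 24 November 2018 and 3 February 2019, so daylight saving is in effect and Solir is at UTC+07:00.
07:04 UTC + 7h = 14:04 Solir.

14:04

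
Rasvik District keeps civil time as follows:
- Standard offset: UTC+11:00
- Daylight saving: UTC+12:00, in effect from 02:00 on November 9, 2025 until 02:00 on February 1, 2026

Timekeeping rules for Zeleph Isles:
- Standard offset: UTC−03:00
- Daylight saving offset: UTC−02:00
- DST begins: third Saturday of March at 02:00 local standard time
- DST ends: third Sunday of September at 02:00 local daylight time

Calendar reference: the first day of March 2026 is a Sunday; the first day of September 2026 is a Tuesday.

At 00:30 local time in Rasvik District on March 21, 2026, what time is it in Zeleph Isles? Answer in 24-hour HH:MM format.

March 21, 2026 does not fall between 9 November 2025 and 1 February 2026, so daylight saving is not in effect and Rasvik District is at UTC+11:00.
00:30 Rasvik District − 11h = 13:30 UTC (rolling into the previous day, 20 March 2026).
1 March 2026 is a Sunday, so the first Saturday is March 7 and the third is March 21.
1 September 2026 is a Tuesday, so the first Sunday is September 6 and the third is September 20.
At the standard offset (UTC−03:00), 13:30 UTC − 3h = 10:30 Zeleph Isles standard time.
The standard-time date in Zeleph Isles, March 20, 2026, does not fall between 21 March and 20 September, so daylight saving is not in effect and Zeleph Isles is at UTC−03:00.
13:30 UTC − 3h = 10:30 Zeleph Isles.

10:30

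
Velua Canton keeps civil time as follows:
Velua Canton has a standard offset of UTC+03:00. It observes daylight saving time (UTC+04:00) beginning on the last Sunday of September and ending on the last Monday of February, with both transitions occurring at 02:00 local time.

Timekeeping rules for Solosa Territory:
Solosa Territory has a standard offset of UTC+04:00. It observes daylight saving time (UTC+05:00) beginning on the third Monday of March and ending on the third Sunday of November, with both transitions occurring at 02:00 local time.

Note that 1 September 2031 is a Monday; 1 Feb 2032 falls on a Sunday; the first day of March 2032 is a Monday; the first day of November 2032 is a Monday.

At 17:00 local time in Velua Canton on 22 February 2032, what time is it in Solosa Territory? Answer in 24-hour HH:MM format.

1 September 2031 is a Monday, so Sundays fall on 7, 14, 21, 28; the last is September 28.
1 February 2032 is a Sunday, so Mondays fall on 2, 9, 16, 23; the last is February 23.
22 February 2032 lies within the daylight-saving period (28 September 2031 – 23 February 2032), so Velua Canton is on daylight time, UTC+04:00.
17:00 Velua Canton − 4h = 13:00 UTC.
1 March 2032 is a Monday, so the first Monday is March 1 and the third is March 15.
1 November 2032 is a Monday, so the first Sunday is November 7 and the third is November 21.
At the standard offset (UTC+04:00), 13:00 UTC + 4h = 17:00 Solosa Territory standard time.
The standard-time date in Solosa Territory, 22 February 2032, does not fall between 15 March and 21 November, so daylight saving is not in effect and Solosa Territory is at UTC+04:00.
13:00 UTC + 4h = 17:00 Solosa Territory.

17:00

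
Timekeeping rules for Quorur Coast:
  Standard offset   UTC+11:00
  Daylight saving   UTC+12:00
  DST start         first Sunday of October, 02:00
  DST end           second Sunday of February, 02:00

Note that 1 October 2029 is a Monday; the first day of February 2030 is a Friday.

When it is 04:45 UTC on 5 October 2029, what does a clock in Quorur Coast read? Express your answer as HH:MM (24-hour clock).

1 October 2029 is a Monday, so the first Sunday is October 7.
1 February 2030 is a Friday, so the first Sunday is February 3 and the second is February 10.
At the standard offset (UTC+11:00), 04:45 UTC + 11h = 15:45 Quorur Coast standard time.
The standard-time date in Quorur Coast, 5 October 2029, does not fall between 7 October 2029 and 10 February 2030, so daylight saving is not in effect and Quorur Coast is at UTC+11:00.
04:45 UTC + 11h = 15:45 local.

15:45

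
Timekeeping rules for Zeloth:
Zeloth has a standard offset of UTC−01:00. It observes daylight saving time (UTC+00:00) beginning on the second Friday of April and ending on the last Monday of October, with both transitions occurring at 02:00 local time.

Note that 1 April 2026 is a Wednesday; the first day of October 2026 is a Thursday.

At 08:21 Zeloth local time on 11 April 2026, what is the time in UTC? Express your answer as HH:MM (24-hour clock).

1 April 2026 is a Wednesday, so the first Friday is April 3 and the second is April 10.
1 October 2026 is a Thursday, so Mondays fall on 5, 12, 19, 26; the last is October 26.
Daylight saving runs 10 April – 26 October; 11 April 2026 is inside that window, so Zeloth is at UTC+00:00.
08:21 local − 0h = 08:21 UTC.

08:21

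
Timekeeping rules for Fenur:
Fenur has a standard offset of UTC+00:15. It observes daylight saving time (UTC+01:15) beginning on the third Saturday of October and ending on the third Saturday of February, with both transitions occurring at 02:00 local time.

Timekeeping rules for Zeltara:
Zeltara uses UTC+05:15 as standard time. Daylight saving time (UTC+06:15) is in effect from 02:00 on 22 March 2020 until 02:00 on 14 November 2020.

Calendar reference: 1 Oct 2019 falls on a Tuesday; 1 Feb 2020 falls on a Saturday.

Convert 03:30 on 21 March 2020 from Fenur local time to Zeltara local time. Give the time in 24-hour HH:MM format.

1 October 2019 is a Tuesday, so the first Saturday is October 5 and the third is October 19.
1 February 2020 is a Saturday, so the first Saturday is February 1 and the third is February 15.
Daylight saving runs 19 October 2019 – 15 February 2020; 21 March 2020 is outside that window, so Fenur is on standard time at UTC+00:15.
03:30 Fenur − 0h15m = 03:15 UTC.
At the standard offset (UTC+05:15), 03:15 UTC + 5h15m = 08:30 Zeltara standard time.
The standard-time date in Zeltara, 21 March 2020, does not fall between 22 March and 14 November, so daylight saving is not in effect and Zeltara is at UTC+05:15.
03:15 UTC + 5h15m = 08:30 Zeltara.

08:30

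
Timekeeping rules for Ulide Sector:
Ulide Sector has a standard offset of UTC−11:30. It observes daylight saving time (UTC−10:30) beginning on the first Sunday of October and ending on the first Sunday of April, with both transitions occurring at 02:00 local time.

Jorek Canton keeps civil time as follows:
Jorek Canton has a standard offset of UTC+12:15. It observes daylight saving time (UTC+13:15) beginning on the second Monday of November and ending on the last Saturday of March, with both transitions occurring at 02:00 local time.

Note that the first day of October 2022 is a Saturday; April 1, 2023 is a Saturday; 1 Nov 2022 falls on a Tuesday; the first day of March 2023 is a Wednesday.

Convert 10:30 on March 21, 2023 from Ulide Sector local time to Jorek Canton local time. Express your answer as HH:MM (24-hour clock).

10:15

1 October 2022 is a Saturday, so the first Sunday is October 2.
1 April 2023 is a Saturday, so the first Sunday is April 2.
March 21, 2023 falls between 2 October 2022 and 2 April 2023, so daylight saving is in effect and Ulide Sector is at UTC−10:30.
10:30 Ulide Sector + 10h30m = 21:00 UTC.
1 November 2022 is a Tuesday, so the first Monday is November 7 and the second is November 14.
1 March 2023 is a Wednesday, so Saturdays fall on 4, 11, 18, 25; the last is March 25.
At the standard offset (UTC+12:15), 21:00 UTC + 12h15m = 09:15 Jorek Canton standard time (rolling into the next day, 22 March 2023).
The standard-time date in Jorek Canton, March 22, 2023, lies within the daylight-saving period (14 November 2022 – 25 March 2023), so Jorek Canton is on daylight time, UTC+13:15.
21:00 UTC + 13h15m = 10:15 Jorek Canton (rolling into the next day, 22 March 2023).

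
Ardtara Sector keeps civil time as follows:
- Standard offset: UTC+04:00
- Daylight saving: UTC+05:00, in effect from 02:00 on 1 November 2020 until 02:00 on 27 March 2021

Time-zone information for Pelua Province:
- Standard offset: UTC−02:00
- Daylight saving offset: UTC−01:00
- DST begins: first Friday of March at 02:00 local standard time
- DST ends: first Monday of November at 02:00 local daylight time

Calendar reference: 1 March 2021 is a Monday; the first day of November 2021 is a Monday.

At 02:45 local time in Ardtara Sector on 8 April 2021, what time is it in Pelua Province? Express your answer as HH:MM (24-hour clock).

Daylight saving runs 1 November 2020 – 27 March 2021; 8 April 2021 is outside that window, so Ardtara Sector is on standard time at UTC+04:00.
02:45 Ardtara Sector − 4h = 22:45 UTC (rolling into the previous day, 7 April 2021).
1 March 2021 is a Monday, so the first Friday is March 5.
1 November 2021 is a Monday, so the first Monday is November 1.
At the standard offset (UTC−02:00), 22:45 UTC − 2h = 20:45 Pelua Province standard time.
The standard-time date in Pelua Province, 7 April 2021, lies within the daylight-saving period (5 March – 1 November), so Pelua Province is on daylight time, UTC−01:00.
22:45 UTC − 1h = 21:45 Pelua Province.

21:45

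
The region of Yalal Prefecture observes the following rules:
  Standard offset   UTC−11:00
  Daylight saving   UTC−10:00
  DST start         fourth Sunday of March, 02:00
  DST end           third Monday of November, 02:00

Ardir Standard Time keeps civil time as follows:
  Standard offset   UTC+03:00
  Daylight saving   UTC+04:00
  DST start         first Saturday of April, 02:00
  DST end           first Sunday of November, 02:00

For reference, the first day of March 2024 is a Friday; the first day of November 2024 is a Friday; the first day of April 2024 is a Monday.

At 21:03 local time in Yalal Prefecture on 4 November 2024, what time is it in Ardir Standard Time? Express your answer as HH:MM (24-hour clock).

1 March 2024 is a Friday, so the first Sunday is March 3 and the fourth is March 24.
1 November 2024 is a Friday, so the first Monday is November 4 and the third is November 18.
4 November 2024 lies within the daylight-saving period (24 March – 18 November), so Yalal Prefecture is on daylight time, UTC−10:00.
21:03 Yalal Prefecture + 10h = 07:03 UTC (rolling into the next day, 5 November 2024).
1 April 2024 is a Monday, so the first Saturday is April 6.
1 November 2024 is a Friday, so the first Sunday is November 3.
At the standard offset (UTC+03:00), 07:03 UTC + 3h = 10:03 Ardir Standard Time standard time.
The standard-time date in Ardir Standard Time, 5 November 2024, is outside the daylight-saving period (6 April – 3 November), so Ardir Standard Time is on standard time, UTC+03:00.
07:03 UTC + 3h = 10:03 Ardir Standard Time.

10:03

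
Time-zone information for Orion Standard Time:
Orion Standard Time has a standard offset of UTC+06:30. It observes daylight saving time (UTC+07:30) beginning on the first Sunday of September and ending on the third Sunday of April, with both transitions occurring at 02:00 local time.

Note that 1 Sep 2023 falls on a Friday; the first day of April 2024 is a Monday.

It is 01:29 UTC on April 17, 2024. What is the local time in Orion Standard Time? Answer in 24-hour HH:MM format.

1 September 2023 is a Friday, so the first Sunday is September 3.
1 April 2024 is a Monday, so the first Sunday is April 7 and the third is April 21.
At the standard offset (UTC+06:30), 01:29 UTC + 6h30m = 07:59 Orion Standard Time standard time.
The standard-time date in Orion Standard Time, April 17, 2024, falls between 3 September 2023 and 21 April 2024, so daylight saving is in effect and Orion Standard Time is at UTC+07:30.
01:29 UTC + 7h30m = 08:59 local.

08:59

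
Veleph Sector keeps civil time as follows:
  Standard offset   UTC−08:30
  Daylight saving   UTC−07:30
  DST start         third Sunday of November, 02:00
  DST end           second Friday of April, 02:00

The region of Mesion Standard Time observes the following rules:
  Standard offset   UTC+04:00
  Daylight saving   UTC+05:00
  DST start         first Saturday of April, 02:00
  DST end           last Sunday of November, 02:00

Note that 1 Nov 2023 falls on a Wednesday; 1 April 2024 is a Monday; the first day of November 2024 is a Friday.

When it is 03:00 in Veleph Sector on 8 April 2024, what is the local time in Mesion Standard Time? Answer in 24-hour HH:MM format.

15:30

1 November 2023 is a Wednesday, so the first Sunday is November 5 and the third is November 19.
1 April 2024 is a Monday, so the first Friday is April 5 and the second is April 12.
8 April 2024 falls between 19 November 2023 and 12 April 2024, so daylight saving is in effect and Veleph Sector is at UTC−07:30.
03:00 Veleph Sector + 7h30m = 10:30 UTC.
1 April 2024 is a Monday, so the first Saturday is April 6.
1 November 2024 is a Friday, so Sundays fall on 3, 10, 17, 24; the last is November 24.
At the standard offset (UTC+04:00), 10:30 UTC + 4h = 14:30 Mesion Standard Time standard time.
The standard-time date in Mesion Standard Time, 8 April 2024, lies within the daylight-saving period (6 April – 24 November), so Mesion Standard Time is on daylight time, UTC+05:00.
10:30 UTC + 5h = 15:30 Mesion Standard Time.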